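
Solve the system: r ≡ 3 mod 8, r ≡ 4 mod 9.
M = 8 × 9 = 72. M₁ = 9, y₁ ≡ 1 mod 8. M₂ = 8, y₂ ≡ 8 mod 9. r = 3×9×1 + 4×8×8 ≡ 67 mod 72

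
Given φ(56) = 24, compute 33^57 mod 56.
By Euler: 33^{24} ≡ 1 mod 56 since gcd(33, 56) = 1. 57 = 2×24 + 9. So 33^{57} ≡ 33^{9} ≡ 41 mod 56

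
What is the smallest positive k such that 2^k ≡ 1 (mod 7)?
Powers of 2 mod 7: 2^1≡2, 2^2≡4, 2^3≡1. ord_7(2) = 3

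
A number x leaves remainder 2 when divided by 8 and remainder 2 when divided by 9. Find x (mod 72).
M = 8 × 9 = 72. M₁ = 9, y₁ ≡ 1 (mod 8). M₂ = 8, y₂ ≡ 8 (mod 9). x = 2×9×1 + 2×8×8 ≡ 2 (mod 72)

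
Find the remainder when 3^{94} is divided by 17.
By Fermat: 3^{16} ≡ 1 mod 17. 94 = 5×16 + 14. So 3^{94} ≡ 3^{14} ≡ 2 mod 17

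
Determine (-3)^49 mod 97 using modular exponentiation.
By repeated squaring mod 97: (-3)^{1}≡94, (-3)^{2}≡9, (-3)^{4}≡81, (-3)^{8}≡62, (-3)^{16}≡61, (-3)^{32}≡35. Then (-3)^{49} = (-3)^{32+16+1} ≡ 35 × 61 × 94 ≡ 94 mod 97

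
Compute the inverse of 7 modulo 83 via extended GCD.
Extended GCD: 7(12) + 83(-1) = 1. So 7^(-1) ≡ 12 mod 83. Verify: 7 × 12 = 84 ≡ 1 mod 83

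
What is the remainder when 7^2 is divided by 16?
7^{2} = 49 ≡ 1 mod 16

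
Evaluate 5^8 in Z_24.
By repeated squaring mod 24: 5^{1}≡5, 5^{2}≡1, 5^{4}≡1, 5^{8}≡1. So 5^{8} ≡ 1 mod 24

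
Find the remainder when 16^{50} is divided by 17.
By Fermat: 16^{16} ≡ 1 mod 17. 50 = 3×16 + 2. So 16^{50} ≡ 16^{2} ≡ 1 mod 17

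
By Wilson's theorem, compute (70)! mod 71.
By Wilson's theorem, (70)! ≡ -1 ≡ 70 mod 71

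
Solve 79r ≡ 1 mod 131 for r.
Since 131 is prime, by Fermat 79^(-1) ≡ 79^{129} ≡ 68 mod 131. Verify: 79 × 68 = 5372 ≡ 1 mod 131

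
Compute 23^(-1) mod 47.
Since 47 is prime, by Fermat 23^(-1) ≡ 23^{45} ≡ 45 mod 47. Verify: 23 × 45 = 1035 ≡ 1 mod 47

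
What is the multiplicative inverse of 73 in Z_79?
Since 79 is prime, by Fermat 73^(-1) ≡ 73^{77} ≡ 13 mod 79. Verify: 73 × 13 = 949 ≡ 1 mod 79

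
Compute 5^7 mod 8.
By repeated squaring (mod 8): 5^{1}≡5, 5^{2}≡1, 5^{4}≡1. Then 5^{7} = 5^{4+2+1} ≡ 1 × 1 × 5 ≡ 5 (mod 8)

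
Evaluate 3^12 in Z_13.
Using Fermat: 3^{12} ≡ 1 mod 13. 12 ≡ 0 mod 12. So 3^{12} ≡ 3^{0} ≡ 1 mod 13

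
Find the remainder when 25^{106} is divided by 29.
By Fermat: 25^{28} ≡ 1 (mod 29). 106 = 3×28 + 22. So 25^{106} ≡ 25^{22} ≡ 25 (mod 29)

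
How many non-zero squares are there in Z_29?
Exactly half the non-zero residues mod a prime are QRs: (29-1)/2 = 14.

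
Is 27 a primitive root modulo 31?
27^{10} ≡ 1 (mod 31) and 10 < 30, so ord_31(27) = 10 ≠ 30 and 27 is not a primitive root.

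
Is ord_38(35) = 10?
Powers of 35 mod 38: 35^1≡35, 35^2≡9, 35^3≡11, 35^4≡5, 35^5≡23, 35^6≡7, 35^7≡17, 35^8≡25, 35^9≡1. Already 35^9≡1, so the order is 9 < 10. No, the actual order is 9.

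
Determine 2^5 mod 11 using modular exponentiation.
By repeated squaring (mod 11): 2^{1}≡2, 2^{2}≡4, 2^{4}≡5. Then 2^{5} = 2^{4+1} ≡ 5 × 2 ≡ 10 (mod 11)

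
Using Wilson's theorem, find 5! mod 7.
(6)! = (5)! × (6) ≡ -1 (mod 7). So (5)! ≡ -1 × (6)^(-1) ≡ (-1)×(-1) = 1 (mod 7)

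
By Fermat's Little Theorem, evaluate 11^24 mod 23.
By Fermat: 11^{22} ≡ 1 mod 23. So 11^{24} = 11^{22} · 11^{2} ≡ 11^{2} ≡ 6 mod 23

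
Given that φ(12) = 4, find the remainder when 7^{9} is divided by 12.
By Euler: 7^{4} ≡ 1 (mod 12) since gcd(7, 12) = 1. 9 = 2×4 + 1. So 7^{9} ≡ 7^{1} ≡ 7 (mod 12)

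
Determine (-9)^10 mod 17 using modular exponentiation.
By repeated squaring (mod 17): (-9)^{1}≡8, (-9)^{2}≡13, (-9)^{4}≡16, (-9)^{8}≡1. Then (-9)^{10} = (-9)^{8+2} ≡ 1 × 13 ≡ 13 (mod 17)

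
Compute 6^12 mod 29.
By repeated squaring (mod 29): 6^{1}≡6, 6^{2}≡7, 6^{4}≡20, 6^{8}≡23. Then 6^{12} = 6^{8+4} ≡ 23 × 20 ≡ 25 (mod 29)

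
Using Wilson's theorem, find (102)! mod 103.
By Wilson's theorem, (102)! ≡ -1 ≡ 102 mod 103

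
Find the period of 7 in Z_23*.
Powers of 7 mod 23: 7^1≡7, 7^2≡3, 7^3≡21, 7^4≡9, 7^5≡17, 7^6≡4, 7^7≡5, 7^8≡12, 7^9≡15, 7^10≡13, 7^11≡22, 7^12≡16, 7^13≡20, 7^14≡2, 7^15≡14, 7^16≡6, 7^17≡19, 7^18≡18, 7^19≡11, 7^20≡8, 7^21≡10, 7^22≡1. Order = 22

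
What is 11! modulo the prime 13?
(12)! = (11)! × (12) ≡ -1 mod 13. So (11)! ≡ -1 × (12)^(-1) ≡ (-1)×(-1) = 1 mod 13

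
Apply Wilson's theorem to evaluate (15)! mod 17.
(16)! = (15)! × (16) ≡ -1 mod 17. So (15)! ≡ -1 × (16)^(-1) ≡ (-1)×(-1) = 1 mod 17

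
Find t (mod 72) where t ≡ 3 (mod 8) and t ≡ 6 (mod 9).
M = 8 × 9 = 72. M₁ = 9, y₁ ≡ 1 (mod 8). M₂ = 8, y₂ ≡ 8 (mod 9). t = 3×9×1 + 6×8×8 ≡ 51 (mod 72)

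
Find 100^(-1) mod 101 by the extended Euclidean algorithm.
Extended GCD: 100(-1) + 101(1) = 1. So 100^(-1) ≡ -1 ≡ 100 mod 101. Verify: 100 × 100 = 10000 ≡ 1 mod 101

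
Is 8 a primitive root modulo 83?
ord_83(8) divides 82. For each prime q|82: 8^{41}≡82, 8^{2}≡64, none ≡ 1. So 8 has order 82 and is a primitive root mod 83.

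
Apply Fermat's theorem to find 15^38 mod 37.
By Fermat: 15^{36} ≡ 1 mod 37. So 15^{38} = 15^{36} · 15^{2} ≡ 15^{2} ≡ 3 mod 37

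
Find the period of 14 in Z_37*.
Powers of 14 mod 37: 14^1≡14, 14^2≡11, 14^3≡6, 14^4≡10, 14^5≡29, 14^6≡36, 14^7≡23, 14^8≡26, 14^9≡31, 14^10≡27, 14^11≡8, 14^12≡1. Order = 12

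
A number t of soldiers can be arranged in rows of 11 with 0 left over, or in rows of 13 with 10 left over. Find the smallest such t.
M = 11 × 13 = 143. M₁ = 13, y₁ ≡ 6 mod 11. M₂ = 11, y₂ ≡ 6 mod 13. t = 0×13×6 + 10×11×6 ≡ 88 mod 143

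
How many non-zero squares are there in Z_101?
For prime 101, there are (p-1)/2 = (101-1)/2 = 50 quadratic residues (excluding 0).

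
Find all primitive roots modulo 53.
There are φ(52) = 24 primitive roots mod 53: {2, 3, 5, 8, 12, 14, 18, 19, 20, 21, 22, 26, 27, 31, 32, 33, 34, 35, 39, 41, 45, 48, 50, 51}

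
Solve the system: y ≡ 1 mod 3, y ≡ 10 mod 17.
M = 3 × 17 = 51. M₁ = 17, y₁ ≡ 2 mod 3. M₂ = 3, y₂ ≡ 6 mod 17. y = 1×17×2 + 10×3×6 ≡ 10 mod 51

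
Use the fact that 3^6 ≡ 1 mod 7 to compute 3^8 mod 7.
By Fermat: 3^{6} ≡ 1 mod 7. So 3^{8} = 3^{6} · 3^{2} ≡ 3^{2} ≡ 2 mod 7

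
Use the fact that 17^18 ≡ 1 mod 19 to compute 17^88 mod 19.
By Fermat: 17^{18} ≡ 1 mod 19. 88 = 4×18 + 16. So 17^{88} ≡ 17^{16} ≡ 5 mod 19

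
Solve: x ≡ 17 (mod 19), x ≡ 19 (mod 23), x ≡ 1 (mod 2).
M = 19 × 23 × 2 = 874. M₁ = 46, y₁ ≡ 12 (mod 19). M₂ = 38, y₂ ≡ 20 (mod 23). M₃ = 437, y₃ ≡ 1 (mod 2). x = 17×46×12 + 19×38×20 + 1×437×1 ≡ 663 (mod 874)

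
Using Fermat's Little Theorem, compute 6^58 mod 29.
By Fermat: 6^{28} ≡ 1 mod 29. 58 = 2×28 + 2. So 6^{58} ≡ 6^{2} ≡ 7 mod 29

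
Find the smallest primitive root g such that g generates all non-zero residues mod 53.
g = 2. For each prime q|52: 2^{26}≡52, 2^{4}≡16, none ≡ 1, so ord_53(2) = 52 and 2 is a primitive root.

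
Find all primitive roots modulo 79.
There are φ(78) = 24 primitive roots mod 79: {3, 6, 7, 28, 29, 30, 34, 35, 37, 39, 43, 47, 48, 53, 54, 59, 60, 63, 66, 68, 70, 74, 75, 77}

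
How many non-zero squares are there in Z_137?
Exactly half the non-zero residues mod a prime are QRs: (137-1)/2 = 68.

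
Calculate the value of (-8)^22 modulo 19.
Using Fermat: (-8)^{18} ≡ 1 (mod 19). 22 ≡ 4 (mod 18). So (-8)^{22} ≡ (-8)^{4} ≡ 11 (mod 19)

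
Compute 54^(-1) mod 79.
Since 79 is prime, by Fermat 54^(-1) ≡ 54^{77} ≡ 60 mod 79. Verify: 54 × 60 = 3240 ≡ 1 mod 79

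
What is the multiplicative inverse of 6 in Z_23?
Since 23 is prime, by Fermat 6^(-1) ≡ 6^{21} ≡ 4 (mod 23). Verify: 6 × 4 = 24 ≡ 1 (mod 23)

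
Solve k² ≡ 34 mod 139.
The square roots of 34 mod 139 are 112 and 27. Verify: 112² = 12544 ≡ 34 mod 139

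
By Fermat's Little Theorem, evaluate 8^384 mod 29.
By Fermat: 8^{28} ≡ 1 mod 29. 384 ≡ 20 mod 28. So 8^{384} ≡ 8^{20} ≡ 16 mod 29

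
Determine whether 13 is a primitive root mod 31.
ord_31(13) divides 30. For each prime q|30: 13^{15}≡30, 13^{10}≡5, 13^{6}≡16, none ≡ 1. So 13 has order 30 and is a primitive root mod 31.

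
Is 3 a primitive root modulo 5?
ord_5(3) divides 4. For each prime q|4: 3^{2}≡4, none ≡ 1. So 3 has order 4 and is a primitive root mod 5.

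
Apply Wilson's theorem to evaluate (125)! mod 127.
(126)! = (125)! × (126) ≡ -1 mod 127. So (125)! ≡ -1 × (126)^(-1) ≡ (-1)×(-1) = 1 mod 127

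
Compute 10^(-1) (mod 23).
Since 23 is prime, by Fermat 10^(-1) ≡ 10^{21} ≡ 7 (mod 23). Verify: 10 × 7 = 70 ≡ 1 (mod 23)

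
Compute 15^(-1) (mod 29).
Since 29 is prime, by Fermat 15^(-1) ≡ 15^{27} ≡ 2 (mod 29). Verify: 15 × 2 = 30 ≡ 1 (mod 29)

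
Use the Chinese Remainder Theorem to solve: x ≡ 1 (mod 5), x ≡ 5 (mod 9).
M = 5 × 9 = 45. M₁ = 9, y₁ ≡ 4 (mod 5). M₂ = 5, y₂ ≡ 2 (mod 9). x = 1×9×4 + 5×5×2 ≡ 41 (mod 45)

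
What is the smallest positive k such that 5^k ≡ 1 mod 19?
Powers of 5 mod 19: 5^1≡5, 5^2≡6, 5^3≡11, 5^4≡17, 5^5≡9, 5^6≡7, 5^7≡16, 5^8≡4, 5^9≡1. So the order of 5 is 9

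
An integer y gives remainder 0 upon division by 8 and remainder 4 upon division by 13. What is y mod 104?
M = 8 × 13 = 104. M₁ = 13, y₁ ≡ 5 mod 8. M₂ = 8, y₂ ≡ 5 mod 13. y = 0×13×5 + 4×8×5 ≡ 56 mod 104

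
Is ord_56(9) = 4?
Powers of 9 mod 56: 9^1≡9, 9^2≡25, 9^3≡1. Already 9^3≡1, so the order is 3 < 4. No, the actual order is 3.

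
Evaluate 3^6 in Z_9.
By repeated squaring mod 9: 3^{1}≡3, 3^{2}≡0, 3^{4}≡0. Then 3^{6} = 3^{4+2} ≡ 0 × 0 ≡ 0 mod 9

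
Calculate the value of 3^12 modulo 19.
By repeated squaring mod 19: 3^{1}≡3, 3^{2}≡9, 3^{4}≡5, 3^{8}≡6. Then 3^{12} = 3^{8+4} ≡ 6 × 5 ≡ 11 mod 19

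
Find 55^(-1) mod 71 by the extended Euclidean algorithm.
Extended GCD: 55(31) + 71(-24) = 1. So 55^(-1) ≡ 31 mod 71. Verify: 55 × 31 = 1705 ≡ 1 mod 71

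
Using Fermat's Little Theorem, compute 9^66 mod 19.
By Fermat: 9^{18} ≡ 1 mod 19. 66 = 3×18 + 12. So 9^{66} ≡ 9^{12} ≡ 7 mod 19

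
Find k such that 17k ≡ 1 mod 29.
Since 29 is prime, by Fermat 17^(-1) ≡ 17^{27} ≡ 12 mod 29. Verify: 17 × 12 = 204 ≡ 1 mod 29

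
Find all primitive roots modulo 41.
There are φ(40) = 16 primitive roots mod 41: {6, 7, 11, 12, 13, 15, 17, 19, 22, 24, 26, 28, 29, 30, 34, 35}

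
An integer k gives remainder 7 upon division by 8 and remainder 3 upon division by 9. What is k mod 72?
M = 8 × 9 = 72. M₁ = 9, y₁ ≡ 1 mod 8. M₂ = 8, y₂ ≡ 8 mod 9. k = 7×9×1 + 3×8×8 ≡ 39 mod 72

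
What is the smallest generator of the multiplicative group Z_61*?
g = 2. For each prime q|60: 2^{30}≡60, 2^{20}≡47, 2^{12}≡9, none ≡ 1, so ord_61(2) = 60 and 2 is a primitive root.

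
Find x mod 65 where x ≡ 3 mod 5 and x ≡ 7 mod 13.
M = 5 × 13 = 65. M₁ = 13, y₁ ≡ 2 mod 5. M₂ = 5, y₂ ≡ 8 mod 13. x = 3×13×2 + 7×5×8 ≡ 33 mod 65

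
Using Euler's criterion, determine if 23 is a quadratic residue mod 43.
By Euler's criterion: 23^{21} ≡ 1 mod 43. Since this equals 1, 23 is a QR.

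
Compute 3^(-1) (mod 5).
Since 5 is prime, by Fermat 3^(-1) ≡ 3^{3} ≡ 2 (mod 5). Verify: 3 × 2 = 6 ≡ 1 (mod 5)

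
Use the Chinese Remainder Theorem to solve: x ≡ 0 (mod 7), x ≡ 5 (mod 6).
M = 7 × 6 = 42. M₁ = 6, y₁ ≡ 6 (mod 7). M₂ = 7, y₂ ≡ 1 (mod 6). x = 0×6×6 + 5×7×1 ≡ 35 (mod 42)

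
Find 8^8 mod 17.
By repeated squaring mod 17: 8^{1}≡8, 8^{2}≡13, 8^{4}≡16, 8^{8}≡1. So 8^{8} ≡ 1 mod 17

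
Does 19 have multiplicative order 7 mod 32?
Powers of 19 mod 32: 19^1≡19, 19^2≡9, 19^3≡11, 19^4≡17, 19^5≡3, 19^6≡25, 19^7≡27, 19^8≡1. 19^7≡27≢1, so ord ≠ 7. No, the actual order is 8.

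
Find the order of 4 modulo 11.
Powers of 4 mod 11: 4^1≡4, 4^2≡5, 4^3≡9, 4^4≡3, 4^5≡1. Order = 5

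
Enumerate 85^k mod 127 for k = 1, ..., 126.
85^1, 85^2, ..., 85^{126} mod 127: [85, 113, 80, 69, 23, 50, 59, 62, 63, 21, 7, 87, 29, 52, 102, 34, 96, 32, 53, 60, 20, 49, 101, 76, 110, 79, 111, 37, 97, 117, 39, 13, 89, 72, 24, 8, 45, 15, 5, 44, 57, 19, 91, 115, 123, 41, 56, 61, 105, 35, 54, 18, 6, 2, 43, 99, 33, 11, 46, 100, 118, 124, 126, 42, 14, 47, 58, 104, 77, 68, 65, 64, 106, 120, 40, 98, 75, 25, 93, 31, 95, 74, 67, 107, 78, 26, 51, 17, 48, 16, 90, 30, 10, 88, 114, 38, 55, 103, 119, 82, 112, 122, 83, 70, 108, 36, 12, 4, 86, 71, 66, 22, 92, 73, 109, 121, 125, 84, 28, 94, 116, 81, 27, 9, 3, 1]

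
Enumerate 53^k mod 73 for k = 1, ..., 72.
53^1, 53^2, ..., 53^{72} mod 73: [53, 35, 30, 57, 28, 24, 31, 37, 63, 54, 15, 65, 14, 12, 52, 55, 68, 27, 44, 69, 7, 6, 26, 64, 34, 50, 22, 71, 40, 3, 13, 32, 17, 25, 11, 72, 20, 38, 43, 16, 45, 49, 42, 36, 10, 19, 58, 8, 59, 61, 21, 18, 5, 46, 29, 4, 66, 67, 47, 9, 39, 23, 51, 2, 33, 70, 60, 41, 56, 48, 62, 1]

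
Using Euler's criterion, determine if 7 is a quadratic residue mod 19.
By Euler's criterion: 7^{9} ≡ 1 (mod 19). Since this equals 1, 7 is a QR.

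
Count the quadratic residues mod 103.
For prime 103, there are (p-1)/2 = (103-1)/2 = 51 quadratic residues (excluding 0).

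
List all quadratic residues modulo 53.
Quadratic residues modulo 53: {1, 4, 6, 7, 9, 10, 11, 13, 15, 16, 17, 24, 25, 28, 29, 36, 37, 38, 40, 42, 43, 44, 46, 47, 49, 52}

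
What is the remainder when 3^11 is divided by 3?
By repeated squaring mod 3: 3^{1}≡0, 3^{2}≡0, 3^{4}≡0, 3^{8}≡0. Then 3^{11} = 3^{8+2+1} ≡ 0 × 0 × 0 ≡ 0 mod 3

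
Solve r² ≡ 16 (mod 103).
The square roots of 16 mod 103 are 4 and 99. Verify: 4² = 16 ≡ 16 (mod 103)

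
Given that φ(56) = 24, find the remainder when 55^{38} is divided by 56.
By Euler: 55^{24} ≡ 1 (mod 56) since gcd(55, 56) = 1. 38 = 1×24 + 14. So 55^{38} ≡ 55^{14} ≡ 1 (mod 56)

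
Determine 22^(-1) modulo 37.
Since 37 is prime, by Fermat 22^(-1) ≡ 22^{35} ≡ 32 (mod 37). Verify: 22 × 32 = 704 ≡ 1 (mod 37)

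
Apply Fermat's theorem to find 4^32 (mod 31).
By Fermat: 4^{30} ≡ 1 (mod 31). So 4^{32} = 4^{30} · 4^{2} ≡ 4^{2} ≡ 16 (mod 31)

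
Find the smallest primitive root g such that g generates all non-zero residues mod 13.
g = 2. For each prime q|12: 2^{6}≡12, 2^{4}≡3, none ≡ 1, so ord_13(2) = 12 and 2 is a primitive root.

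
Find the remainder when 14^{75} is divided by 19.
By Fermat: 14^{18} ≡ 1 mod 19. 75 = 4×18 + 3. So 14^{75} ≡ 14^{3} ≡ 8 mod 19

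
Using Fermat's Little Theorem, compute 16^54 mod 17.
By Fermat: 16^{16} ≡ 1 mod 17. 54 = 3×16 + 6. So 16^{54} ≡ 16^{6} ≡ 1 mod 17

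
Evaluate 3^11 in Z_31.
By repeated squaring (mod 31): 3^{1}≡3, 3^{2}≡9, 3^{4}≡19, 3^{8}≡20. Then 3^{11} = 3^{8+2+1} ≡ 20 × 9 × 3 ≡ 13 (mod 31)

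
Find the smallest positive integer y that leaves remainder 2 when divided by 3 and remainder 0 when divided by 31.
M = 3 × 31 = 93. M₁ = 31, y₁ ≡ 1 mod 3. M₂ = 3, y₂ ≡ 21 mod 31. y = 2×31×1 + 0×3×21 ≡ 62 mod 93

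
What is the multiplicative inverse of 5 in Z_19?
Since 19 is prime, by Fermat 5^(-1) ≡ 5^{17} ≡ 4 (mod 19). Verify: 5 × 4 = 20 ≡ 1 (mod 19)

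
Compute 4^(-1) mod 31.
Since 31 is prime, by Fermat 4^(-1) ≡ 4^{29} ≡ 8 mod 31. Verify: 4 × 8 = 32 ≡ 1 mod 31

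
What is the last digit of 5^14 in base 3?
Using Fermat: 5^{2} ≡ 1 mod 3. 14 ≡ 0 mod 2. So 5^{14} ≡ 5^{0} ≡ 1 mod 3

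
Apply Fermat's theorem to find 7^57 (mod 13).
By Fermat: 7^{12} ≡ 1 (mod 13). 57 = 4×12 + 9. So 7^{57} ≡ 7^{9} ≡ 8 (mod 13)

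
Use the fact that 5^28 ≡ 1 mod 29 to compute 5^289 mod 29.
By Fermat: 5^{28} ≡ 1 mod 29. 289 ≡ 9 mod 28. So 5^{289} ≡ 5^{9} ≡ 4 mod 29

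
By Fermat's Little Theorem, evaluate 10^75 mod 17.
By Fermat: 10^{16} ≡ 1 (mod 17). 75 = 4×16 + 11. So 10^{75} ≡ 10^{11} ≡ 3 (mod 17)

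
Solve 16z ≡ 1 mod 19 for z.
Since 19 is prime, by Fermat 16^(-1) ≡ 16^{17} ≡ 6 mod 19. Verify: 16 × 6 = 96 ≡ 1 mod 19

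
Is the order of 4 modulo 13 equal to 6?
Powers of 4 mod 13: 4^1≡4, 4^2≡3, 4^3≡12, 4^4≡9, 4^5≡10, 4^6≡1. First k with 4^k≡1 is k=6. Yes, ord_13(4) = 6.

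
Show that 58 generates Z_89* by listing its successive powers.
58^1, 58^2, ..., 58^{88} mod 89: [58, 71, 24, 57, 13, 42, 33, 45, 29, 80, 12, 73, 51, 21, 61, 67, 59, 40, 6, 81, 70, 55, 75, 78, 74, 20, 3, 85, 35, 72, 82, 39, 37, 10, 46, 87, 62, 36, 41, 64, 63, 5, 23, 88, 31, 18, 65, 32, 76, 47, 56, 44, 60, 9, 77, 16, 38, 68, 28, 22, 30, 49, 83, 8, 19, 34, 14, 11, 15, 69, 86, 4, 54, 17, 7, 50, 52, 79, 43, 2, 27, 53, 48, 25, 26, 84, 66, 1]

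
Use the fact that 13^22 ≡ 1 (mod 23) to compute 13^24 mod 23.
By Fermat: 13^{22} ≡ 1 (mod 23). So 13^{24} = 13^{22} · 13^{2} ≡ 13^{2} ≡ 8 (mod 23)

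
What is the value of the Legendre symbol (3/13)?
(3/13) = 3^{6} mod 13 = 1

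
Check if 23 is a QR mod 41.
By Euler's criterion: 23^{20} ≡ 1 (mod 41). Since this equals 1, 23 is a QR.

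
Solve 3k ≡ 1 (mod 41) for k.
Since 41 is prime, by Fermat 3^(-1) ≡ 3^{39} ≡ 14 (mod 41). Verify: 3 × 14 = 42 ≡ 1 (mod 41)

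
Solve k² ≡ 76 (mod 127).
The square roots of 76 mod 127 are 87 and 40. Verify: 87² = 7569 ≡ 76 (mod 127)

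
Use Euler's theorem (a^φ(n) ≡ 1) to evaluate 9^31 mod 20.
By Euler: 9^{8} ≡ 1 (mod 20) since gcd(9, 20) = 1. 31 = 3×8 + 7. So 9^{31} ≡ 9^{7} ≡ 9 (mod 20)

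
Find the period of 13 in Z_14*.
Powers of 13 mod 14: 13^1≡13, 13^2≡1. Order = 2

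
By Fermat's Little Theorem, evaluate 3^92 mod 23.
By Fermat: 3^{22} ≡ 1 mod 23. 92 = 4×22 + 4. So 3^{92} ≡ 3^{4} ≡ 12 mod 23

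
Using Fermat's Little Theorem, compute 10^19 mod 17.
By Fermat: 10^{16} ≡ 1 mod 17. So 10^{19} = 10^{16} · 10^{3} ≡ 10^{3} ≡ 14 mod 17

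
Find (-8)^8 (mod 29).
By repeated squaring (mod 29): (-8)^{1}≡21, (-8)^{2}≡6, (-8)^{4}≡7, (-8)^{8}≡20. So (-8)^{8} ≡ 20 (mod 29)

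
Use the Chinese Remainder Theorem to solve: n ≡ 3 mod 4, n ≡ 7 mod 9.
M = 4 × 9 = 36. M₁ = 9, y₁ ≡ 1 mod 4. M₂ = 4, y₂ ≡ 7 mod 9. n = 3×9×1 + 7×4×7 ≡ 7 mod 36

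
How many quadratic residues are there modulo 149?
For prime 149, there are (p-1)/2 = (149-1)/2 = 74 quadratic residues (excluding 0).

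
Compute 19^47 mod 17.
Using Fermat: 19^{16} ≡ 1 (mod 17). 47 ≡ 15 (mod 16). So 19^{47} ≡ 19^{15} ≡ 9 (mod 17)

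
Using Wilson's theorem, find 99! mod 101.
(100)! = (99)! × (100) ≡ -1 mod 101. So (99)! ≡ -1 × (100)^(-1) ≡ (-1)×(-1) = 1 mod 101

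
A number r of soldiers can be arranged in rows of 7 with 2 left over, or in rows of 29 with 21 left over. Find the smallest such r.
M = 7 × 29 = 203. M₁ = 29, y₁ ≡ 1 mod 7. M₂ = 7, y₂ ≡ 25 mod 29. r = 2×29×1 + 21×7×25 ≡ 79 mod 203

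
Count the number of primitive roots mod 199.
There are φ(199-1) = φ(198) = 60 primitive roots modulo 199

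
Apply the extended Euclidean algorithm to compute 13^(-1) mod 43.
Extended GCD: 13(10) + 43(-3) = 1. So 13^(-1) ≡ 10 mod 43. Verify: 13 × 10 = 130 ≡ 1 mod 43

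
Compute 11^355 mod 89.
Using Fermat: 11^{88} ≡ 1 mod 89. 355 ≡ 3 mod 88. So 11^{355} ≡ 11^{3} ≡ 85 mod 89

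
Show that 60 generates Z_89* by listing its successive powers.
60^1, 60^2, ..., 60^{88} mod 89: [60, 40, 86, 87, 58, 9, 6, 4, 62, 71, 77, 81, 54, 36, 24, 16, 70, 17, 41, 57, 38, 55, 7, 64, 13, 68, 75, 50, 63, 42, 28, 78, 52, 5, 33, 22, 74, 79, 23, 45, 30, 20, 43, 88, 29, 49, 3, 2, 31, 80, 83, 85, 27, 18, 12, 8, 35, 53, 65, 73, 19, 72, 48, 32, 51, 34, 82, 25, 76, 21, 14, 39, 26, 47, 61, 11, 37, 84, 56, 67, 15, 10, 66, 44, 59, 69, 46, 1]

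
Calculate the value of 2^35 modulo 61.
By repeated squaring (mod 61): 2^{1}≡2, 2^{2}≡4, 2^{4}≡16, 2^{8}≡12, 2^{16}≡22, 2^{32}≡57. Then 2^{35} = 2^{32+2+1} ≡ 57 × 4 × 2 ≡ 29 (mod 61)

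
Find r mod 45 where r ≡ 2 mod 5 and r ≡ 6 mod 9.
M = 5 × 9 = 45. M₁ = 9, y₁ ≡ 4 mod 5. M₂ = 5, y₂ ≡ 2 mod 9. r = 2×9×4 + 6×5×2 ≡ 42 mod 45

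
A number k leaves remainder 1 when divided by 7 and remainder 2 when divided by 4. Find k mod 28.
M = 7 × 4 = 28. M₁ = 4, y₁ ≡ 2 mod 7. M₂ = 7, y₂ ≡ 3 mod 4. k = 1×4×2 + 2×7×3 ≡ 22 mod 28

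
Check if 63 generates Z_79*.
ord_79(63) divides 78. For each prime q|78: 63^{39}≡78, 63^{26}≡23, 63^{6}≡65, none ≡ 1. So 63 has order 78 and is a primitive root mod 79.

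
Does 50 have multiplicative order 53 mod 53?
Powers of 50 mod 53: 50^1≡50, 50^2≡9, 50^3≡26, 50^4≡28, 50^5≡22, 50^6≡40, 50^7≡39, 50^8≡42, 50^9≡33, 50^10≡7, 50^11≡32, 50^12≡10, 50^13≡23, 50^14≡37, 50^15≡48, 50^16≡15, 50^17≡8, 50^18≡29, 50^19≡19, 50^20≡49, 50^21≡12, 50^22≡17, 50^23≡2, 50^24≡47, 50^25≡18, 50^26≡52, 50^27≡3, 50^28≡44, 50^29≡27, 50^30≡25, 50^31≡31, 50^32≡13, 50^33≡14, 50^34≡11, 50^35≡20, 50^36≡46, 50^37≡21, 50^38≡43, 50^39≡30, 50^40≡16, 50^41≡5, 50^42≡38, 50^43≡45, 50^44≡24, 50^45≡34, 50^46≡4, 50^47≡41, 50^48≡36, 50^49≡51, 50^50≡6, 50^51≡35, 50^52≡1. Already 50^52≡1, so the order is 52 < 53. No, the actual order is 52.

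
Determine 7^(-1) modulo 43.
Since 43 is prime, by Fermat 7^(-1) ≡ 7^{41} ≡ 37 mod 43. Verify: 7 × 37 = 259 ≡ 1 mod 43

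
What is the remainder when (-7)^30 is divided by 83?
By repeated squaring mod 83: (-7)^{1}≡76, (-7)^{2}≡49, (-7)^{4}≡77, (-7)^{8}≡36, (-7)^{16}≡51. Then (-7)^{30} = (-7)^{16+8+4+2} ≡ 51 × 36 × 77 × 49 ≡ 48 mod 83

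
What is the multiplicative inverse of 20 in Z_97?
Since 97 is prime, by Fermat 20^(-1) ≡ 20^{95} ≡ 34 (mod 97). Verify: 20 × 34 = 680 ≡ 1 (mod 97)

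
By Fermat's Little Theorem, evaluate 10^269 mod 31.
By Fermat: 10^{30} ≡ 1 mod 31. 269 ≡ 29 mod 30. So 10^{269} ≡ 10^{29} ≡ 28 mod 31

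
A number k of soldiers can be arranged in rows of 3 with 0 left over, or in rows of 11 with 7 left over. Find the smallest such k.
M = 3 × 11 = 33. M₁ = 11, y₁ ≡ 2 (mod 3). M₂ = 3, y₂ ≡ 4 (mod 11). k = 0×11×2 + 7×3×4 ≡ 18 (mod 33)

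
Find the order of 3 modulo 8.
Powers of 3 mod 8: 3^1≡3, 3^2≡1. So the order of 3 is 2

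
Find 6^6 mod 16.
By repeated squaring mod 16: 6^{1}≡6, 6^{2}≡4, 6^{4}≡0. Then 6^{6} = 6^{4+2} ≡ 0 × 4 ≡ 0 mod 16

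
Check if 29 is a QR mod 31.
By Euler's criterion: 29^{15} ≡ 30 (mod 31). Since this equals -1 (≡ 30), 29 is not a QR.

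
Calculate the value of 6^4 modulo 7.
6^{4} = 1296 ≡ 1 (mod 7)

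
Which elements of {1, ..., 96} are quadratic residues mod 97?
Quadratic residues modulo 97: {1, 2, 3, 4, 6, 8, 9, 11, 12, 16, 18, 22, 24, 25, 27, 31, 32, 33, 35, 36, 43, 44, 47, 48, 49, 50, 53, 54, 61, 62, 64, 65, 66, 70, 72, 73, 75, 79, 81, 85, 86, 88, 89, 91, 93, 94, 95, 96}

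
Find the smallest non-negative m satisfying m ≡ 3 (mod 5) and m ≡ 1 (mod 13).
M = 5 × 13 = 65. M₁ = 13, y₁ ≡ 2 (mod 5). M₂ = 5, y₂ ≡ 8 (mod 13). m = 3×13×2 + 1×5×8 ≡ 53 (mod 65)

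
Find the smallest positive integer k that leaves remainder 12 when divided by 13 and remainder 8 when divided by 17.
M = 13 × 17 = 221. M₁ = 17, y₁ ≡ 10 (mod 13). M₂ = 13, y₂ ≡ 4 (mod 17). k = 12×17×10 + 8×13×4 ≡ 25 (mod 221)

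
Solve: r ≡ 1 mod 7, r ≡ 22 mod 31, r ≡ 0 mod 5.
M = 7 × 31 × 5 = 1085. M₁ = 155, y₁ ≡ 1 mod 7. M₂ = 35, y₂ ≡ 8 mod 31. M₃ = 217, y₃ ≡ 3 mod 5. r = 1×155×1 + 22×35×8 + 0×217×3 ≡ 890 mod 1085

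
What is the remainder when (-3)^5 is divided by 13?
By repeated squaring mod 13: (-3)^{1}≡10, (-3)^{2}≡9, (-3)^{4}≡3. Then (-3)^{5} = (-3)^{4+1} ≡ 3 × 10 ≡ 4 mod 13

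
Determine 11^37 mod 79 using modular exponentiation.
By repeated squaring mod 79: 11^{1}≡11, 11^{2}≡42, 11^{4}≡26, 11^{8}≡44, 11^{16}≡40, 11^{32}≡20. Then 11^{37} = 11^{32+4+1} ≡ 20 × 26 × 11 ≡ 32 mod 79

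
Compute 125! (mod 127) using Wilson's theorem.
(126)! = (125)! × (126) ≡ -1 (mod 127). So (125)! ≡ -1 × (126)^(-1) ≡ (-1)×(-1) = 1 (mod 127)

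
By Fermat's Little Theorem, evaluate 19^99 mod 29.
By Fermat: 19^{28} ≡ 1 mod 29. 99 = 3×28 + 15. So 19^{99} ≡ 19^{15} ≡ 10 mod 29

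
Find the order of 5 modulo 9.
Powers of 5 mod 9: 5^1≡5, 5^2≡7, 5^3≡8, 5^4≡4, 5^5≡2, 5^6≡1. So the order of 5 is 6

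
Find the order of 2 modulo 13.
Powers of 2 mod 13: 2^1≡2, 2^2≡4, 2^3≡8, 2^4≡3, 2^5≡6, 2^6≡12, 2^7≡11, 2^8≡9, 2^9≡5, 2^10≡10, 2^11≡7, 2^12≡1. So the order of 2 is 12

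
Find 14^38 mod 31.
Using Fermat: 14^{30} ≡ 1 mod 31. 38 ≡ 8 mod 30. So 14^{38} ≡ 14^{8} ≡ 18 mod 31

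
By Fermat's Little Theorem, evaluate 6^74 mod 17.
By Fermat: 6^{16} ≡ 1 (mod 17). 74 = 4×16 + 10. So 6^{74} ≡ 6^{10} ≡ 15 (mod 17)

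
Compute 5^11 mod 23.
By repeated squaring (mod 23): 5^{1}≡5, 5^{2}≡2, 5^{4}≡4, 5^{8}≡16. Then 5^{11} = 5^{8+2+1} ≡ 16 × 2 × 5 ≡ 22 (mod 23)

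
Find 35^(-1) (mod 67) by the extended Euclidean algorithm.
Extended GCD: 35(23) + 67(-12) = 1. So 35^(-1) ≡ 23 (mod 67). Verify: 35 × 23 = 805 ≡ 1 (mod 67)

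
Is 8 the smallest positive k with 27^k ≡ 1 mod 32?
Powers of 27 mod 32: 27^1≡27, 27^2≡25, 27^3≡3, 27^4≡17, 27^5≡11, 27^6≡9, 27^7≡19, 27^8≡1. First k with 27^k≡1 is k=8. Yes, ord_32(27) = 8.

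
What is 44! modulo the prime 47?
(46)! = (44)! × (45) × (46) ≡ -1 mod 47. So (44)! ≡ -1 × [(46)(45)]^(-1) ≡ 23 mod 47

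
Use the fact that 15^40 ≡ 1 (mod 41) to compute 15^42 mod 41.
By Fermat: 15^{40} ≡ 1 (mod 41). So 15^{42} = 15^{40} · 15^{2} ≡ 15^{2} ≡ 20 (mod 41)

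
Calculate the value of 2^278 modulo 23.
Using Fermat: 2^{22} ≡ 1 (mod 23). 278 ≡ 14 (mod 22). So 2^{278} ≡ 2^{14} ≡ 8 (mod 23)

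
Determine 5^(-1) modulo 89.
Since 89 is prime, by Fermat 5^(-1) ≡ 5^{87} ≡ 18 mod 89. Verify: 5 × 18 = 90 ≡ 1 mod 89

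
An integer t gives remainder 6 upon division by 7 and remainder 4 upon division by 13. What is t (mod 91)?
M = 7 × 13 = 91. M₁ = 13, y₁ ≡ 6 (mod 7). M₂ = 7, y₂ ≡ 2 (mod 13). t = 6×13×6 + 4×7×2 ≡ 69 (mod 91)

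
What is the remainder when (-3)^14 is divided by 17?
By repeated squaring (mod 17): (-3)^{1}≡14, (-3)^{2}≡9, (-3)^{4}≡13, (-3)^{8}≡16. Then (-3)^{14} = (-3)^{8+4+2} ≡ 16 × 13 × 9 ≡ 2 (mod 17)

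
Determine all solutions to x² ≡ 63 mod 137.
The square roots of 63 mod 137 are 36 and 101. Verify: 36² = 1296 ≡ 63 mod 137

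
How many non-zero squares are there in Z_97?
For prime 97, there are (p-1)/2 = (97-1)/2 = 48 quadratic residues (excluding 0).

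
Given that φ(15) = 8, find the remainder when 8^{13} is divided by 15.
By Euler: 8^{8} ≡ 1 mod 15 since gcd(8, 15) = 1. 13 = 1×8 + 5. So 8^{13} ≡ 8^{5} ≡ 8 mod 15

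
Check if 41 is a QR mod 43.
By Euler's criterion: 41^{21} ≡ 1 (mod 43). Since this equals 1, 41 is a QR.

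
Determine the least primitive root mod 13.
g = 2. Powers: [2, 4, 8, 3, 6, 12, 11, 9, 5, ...] generates all 12 non-zero residues.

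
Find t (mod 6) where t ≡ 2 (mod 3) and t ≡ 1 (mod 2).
M = 3 × 2 = 6. M₁ = 2, y₁ ≡ 2 (mod 3). M₂ = 3, y₂ ≡ 1 (mod 2). t = 2×2×2 + 1×3×1 ≡ 5 (mod 6)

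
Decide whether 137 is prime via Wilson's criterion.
(136)! mod 137 = 136. Since 136 ≡ -1 (mod 137), 137 is prime.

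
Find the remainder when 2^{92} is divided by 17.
By Fermat: 2^{16} ≡ 1 mod 17. 92 = 5×16 + 12. So 2^{92} ≡ 2^{12} ≡ 16 mod 17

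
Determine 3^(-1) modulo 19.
Since 19 is prime, by Fermat 3^(-1) ≡ 3^{17} ≡ 13 mod 19. Verify: 3 × 13 = 39 ≡ 1 mod 19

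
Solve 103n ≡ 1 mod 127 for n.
Since 127 is prime, by Fermat 103^(-1) ≡ 103^{125} ≡ 37 mod 127. Verify: 103 × 37 = 3811 ≡ 1 mod 127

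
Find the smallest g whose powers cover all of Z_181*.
g = 2. Powers: [2, 4, 8, 16, 32, 64, 128, ...] generates all 180 non-zero residues.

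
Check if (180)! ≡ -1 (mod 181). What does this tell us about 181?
(180)! mod 181 = 180. Since this equals -1 (mod 181), Wilson confirms 181 is prime.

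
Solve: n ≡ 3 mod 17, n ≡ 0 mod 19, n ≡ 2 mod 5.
M = 17 × 19 × 5 = 1615. M₁ = 95, y₁ ≡ 12 mod 17. M₂ = 85, y₂ ≡ 17 mod 19. M₃ = 323, y₃ ≡ 2 mod 5. n = 3×95×12 + 0×85×17 + 2×323×2 ≡ 1482 mod 1615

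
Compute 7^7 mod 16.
By repeated squaring (mod 16): 7^{1}≡7, 7^{2}≡1, 7^{4}≡1. Then 7^{7} = 7^{4+2+1} ≡ 1 × 1 × 7 ≡ 7 (mod 16)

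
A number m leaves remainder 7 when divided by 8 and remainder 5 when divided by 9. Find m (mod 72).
M = 8 × 9 = 72. M₁ = 9, y₁ ≡ 1 (mod 8). M₂ = 8, y₂ ≡ 8 (mod 9). m = 7×9×1 + 5×8×8 ≡ 23 (mod 72)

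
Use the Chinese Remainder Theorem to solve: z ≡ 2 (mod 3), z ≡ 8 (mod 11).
M = 3 × 11 = 33. M₁ = 11, y₁ ≡ 2 (mod 3). M₂ = 3, y₂ ≡ 4 (mod 11). z = 2×11×2 + 8×3×4 ≡ 8 (mod 33)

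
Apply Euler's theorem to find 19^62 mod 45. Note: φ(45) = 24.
By Euler: 19^{24} ≡ 1 mod 45 since gcd(19, 45) = 1. 62 = 2×24 + 14. So 19^{62} ≡ 19^{14} ≡ 1 mod 45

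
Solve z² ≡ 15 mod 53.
The square roots of 15 mod 53 are 42 and 11. Verify: 42² = 1764 ≡ 15 mod 53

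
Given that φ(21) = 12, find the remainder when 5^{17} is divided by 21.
By Euler: 5^{12} ≡ 1 mod 21 since gcd(5, 21) = 1. 17 = 1×12 + 5. So 5^{17} ≡ 5^{5} ≡ 17 mod 21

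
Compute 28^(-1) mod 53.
Since 53 is prime, by Fermat 28^(-1) ≡ 28^{51} ≡ 36 mod 53. Verify: 28 × 36 = 1008 ≡ 1 mod 53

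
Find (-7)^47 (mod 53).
By repeated squaring (mod 53): (-7)^{1}≡46, (-7)^{2}≡49, (-7)^{4}≡16, (-7)^{8}≡44, (-7)^{16}≡28, (-7)^{32}≡42. Then (-7)^{47} = (-7)^{32+8+4+2+1} ≡ 42 × 44 × 16 × 49 × 46 ≡ 44 (mod 53)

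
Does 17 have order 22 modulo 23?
ord_23(17) divides 22. For each prime q|22: 17^{11}≡22, 17^{2}≡13, none ≡ 1. So 17 has order 22 and is a primitive root mod 23.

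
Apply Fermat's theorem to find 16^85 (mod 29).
By Fermat: 16^{28} ≡ 1 (mod 29). 85 = 3×28 + 1. So 16^{85} ≡ 16^{1} ≡ 16 (mod 29)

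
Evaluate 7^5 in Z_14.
By repeated squaring (mod 14): 7^{1}≡7, 7^{2}≡7, 7^{4}≡7. Then 7^{5} = 7^{4+1} ≡ 7 × 7 ≡ 7 (mod 14)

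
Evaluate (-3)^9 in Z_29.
By repeated squaring mod 29: (-3)^{1}≡26, (-3)^{2}≡9, (-3)^{4}≡23, (-3)^{8}≡7. Then (-3)^{9} = (-3)^{8+1} ≡ 7 × 26 ≡ 8 mod 29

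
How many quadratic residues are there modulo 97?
For prime 97, there are (p-1)/2 = (97-1)/2 = 48 quadratic residues (excluding 0).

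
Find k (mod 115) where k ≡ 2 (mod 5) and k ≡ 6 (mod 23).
M = 5 × 23 = 115. M₁ = 23, y₁ ≡ 2 (mod 5). M₂ = 5, y₂ ≡ 14 (mod 23). k = 2×23×2 + 6×5×14 ≡ 52 (mod 115)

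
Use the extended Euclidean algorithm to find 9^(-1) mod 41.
Extended GCD: 9(-9) + 41(2) = 1. So 9^(-1) ≡ -9 ≡ 32 (mod 41). Verify: 9 × 32 = 288 ≡ 1 (mod 41)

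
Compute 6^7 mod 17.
By repeated squaring mod 17: 6^{1}≡6, 6^{2}≡2, 6^{4}≡4. Then 6^{7} = 6^{4+2+1} ≡ 4 × 2 × 6 ≡ 14 mod 17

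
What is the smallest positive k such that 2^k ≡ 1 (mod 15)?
Powers of 2 mod 15: 2^1≡2, 2^2≡4, 2^3≡8, 2^4≡1. So the order of 2 is 4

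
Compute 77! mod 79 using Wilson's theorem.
(78)! = (77)! × (78) ≡ -1 mod 79. So (77)! ≡ -1 × (78)^(-1) ≡ (-1)×(-1) = 1 mod 79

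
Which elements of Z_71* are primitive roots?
There are φ(70) = 24 primitive roots mod 71: {7, 11, 13, 21, 22, 28, 31, 33, 35, 42, 44, 47, 52, 53, 55, 56, 59, 61, 62, 63, 65, 67, 68, 69}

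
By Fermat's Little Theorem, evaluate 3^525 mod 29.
By Fermat: 3^{28} ≡ 1 mod 29. 525 ≡ 21 mod 28. So 3^{525} ≡ 3^{21} ≡ 17 mod 29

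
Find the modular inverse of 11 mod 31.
Since 31 is prime, by Fermat 11^(-1) ≡ 11^{29} ≡ 17 (mod 31). Verify: 11 × 17 = 187 ≡ 1 (mod 31)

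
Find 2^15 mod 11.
Using Fermat: 2^{10} ≡ 1 mod 11. 15 ≡ 5 mod 10. So 2^{15} ≡ 2^{5} ≡ 10 mod 11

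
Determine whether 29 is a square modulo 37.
By Euler's criterion: 29^{18} ≡ 36 mod 37. Since this equals -1 (≡ 36), 29 is not a QR.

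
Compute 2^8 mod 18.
By repeated squaring (mod 18): 2^{1}≡2, 2^{2}≡4, 2^{4}≡16, 2^{8}≡4. So 2^{8} ≡ 4 (mod 18)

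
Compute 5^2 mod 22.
5^{2} = 25 ≡ 3 (mod 22)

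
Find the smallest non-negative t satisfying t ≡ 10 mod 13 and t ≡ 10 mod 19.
M = 13 × 19 = 247. M₁ = 19, y₁ ≡ 11 mod 13. M₂ = 13, y₂ ≡ 3 mod 19. t = 10×19×11 + 10×13×3 ≡ 10 mod 247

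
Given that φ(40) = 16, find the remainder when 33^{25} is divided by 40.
By Euler: 33^{16} ≡ 1 (mod 40) since gcd(33, 40) = 1. 25 = 1×16 + 9. So 33^{25} ≡ 33^{9} ≡ 33 (mod 40)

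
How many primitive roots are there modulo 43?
There are φ(43-1) = φ(42) = 12 primitive roots modulo 43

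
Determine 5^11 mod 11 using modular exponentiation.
Using Fermat: 5^{10} ≡ 1 (mod 11). 11 ≡ 1 (mod 10). So 5^{11} ≡ 5^{1} ≡ 5 (mod 11)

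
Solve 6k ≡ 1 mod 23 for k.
Since 23 is prime, by Fermat 6^(-1) ≡ 6^{21} ≡ 4 mod 23. Verify: 6 × 4 = 24 ≡ 1 mod 23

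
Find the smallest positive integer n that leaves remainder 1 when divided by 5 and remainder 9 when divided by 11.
M = 5 × 11 = 55. M₁ = 11, y₁ ≡ 1 (mod 5). M₂ = 5, y₂ ≡ 9 (mod 11). n = 1×11×1 + 9×5×9 ≡ 31 (mod 55)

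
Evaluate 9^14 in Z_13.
Using Fermat: 9^{12} ≡ 1 (mod 13). 14 ≡ 2 (mod 12). So 9^{14} ≡ 9^{2} ≡ 3 (mod 13)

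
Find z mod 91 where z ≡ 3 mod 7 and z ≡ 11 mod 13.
M = 7 × 13 = 91. M₁ = 13, y₁ ≡ 6 mod 7. M₂ = 7, y₂ ≡ 2 mod 13. z = 3×13×6 + 11×7×2 ≡ 24 mod 91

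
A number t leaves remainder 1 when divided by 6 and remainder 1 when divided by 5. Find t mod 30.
M = 6 × 5 = 30. M₁ = 5, y₁ ≡ 5 mod 6. M₂ = 6, y₂ ≡ 1 mod 5. t = 1×5×5 + 1×6×1 ≡ 1 mod 30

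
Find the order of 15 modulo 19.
Powers of 15 mod 19: 15^1≡15, 15^2≡16, 15^3≡12, 15^4≡9, 15^5≡2, 15^6≡11, 15^7≡13, 15^8≡5, 15^9≡18, 15^10≡4, 15^11≡3, 15^12≡7, 15^13≡10, 15^14≡17, 15^15≡8, 15^16≡6, 15^17≡14, 15^18≡1. Order = 18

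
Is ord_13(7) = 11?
Powers of 7 mod 13: 7^1≡7, 7^2≡10, 7^3≡5, 7^4≡9, 7^5≡11, 7^6≡12, 7^7≡6, 7^8≡3, 7^9≡8, 7^10≡4, 7^11≡2, 7^12≡1. 7^11≡2≢1, so ord ≠ 11. No, the actual order is 12.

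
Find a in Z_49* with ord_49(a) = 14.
6 has order 14 mod 49 since 6^{14} ≡ 1 mod 49 and no smaller power works.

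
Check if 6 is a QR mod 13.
By Euler's criterion: 6^{6} ≡ 12 (mod 13). Since this equals -1 (≡ 12), 6 is not a QR.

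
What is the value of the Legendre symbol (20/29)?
(20/29) = 20^{14} mod 29 = 1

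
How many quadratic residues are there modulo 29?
The squaring map on Z_29* is 2-to-1, so there are (28)/2 = 14 QRs.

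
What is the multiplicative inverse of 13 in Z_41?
Since 41 is prime, by Fermat 13^(-1) ≡ 13^{39} ≡ 19 (mod 41). Verify: 13 × 19 = 247 ≡ 1 (mod 41)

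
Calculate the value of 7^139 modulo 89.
Using Fermat: 7^{88} ≡ 1 (mod 89). 139 ≡ 51 (mod 88). So 7^{139} ≡ 7^{51} ≡ 63 (mod 89)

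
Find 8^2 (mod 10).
8^{2} = 64 ≡ 4 (mod 10)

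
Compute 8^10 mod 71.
By repeated squaring mod 71: 8^{1}≡8, 8^{2}≡64, 8^{4}≡49, 8^{8}≡58. Then 8^{10} = 8^{8+2} ≡ 58 × 64 ≡ 20 mod 71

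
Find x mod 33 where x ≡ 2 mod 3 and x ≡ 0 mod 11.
M = 3 × 11 = 33. M₁ = 11, y₁ ≡ 2 mod 3. M₂ = 3, y₂ ≡ 4 mod 11. x = 2×11×2 + 0×3×4 ≡ 11 mod 33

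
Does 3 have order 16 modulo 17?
ord_17(3) divides 16. For each prime q|16: 3^{8}≡16, none ≡ 1. So 3 has order 16 and is a primitive root mod 17.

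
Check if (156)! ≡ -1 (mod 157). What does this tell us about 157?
(156)! mod 157 = 156. Since this equals -1 (mod 157), Wilson confirms 157 is prime.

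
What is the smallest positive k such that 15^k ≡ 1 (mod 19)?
Powers of 15 mod 19: 15^1≡15, 15^2≡16, 15^3≡12, 15^4≡9, 15^5≡2, 15^6≡11, 15^7≡13, 15^8≡5, 15^9≡18, 15^10≡4, 15^11≡3, 15^12≡7, 15^13≡10, 15^14≡17, 15^15≡8, 15^16≡6, 15^17≡14, 15^18≡1. So the order of 15 is 18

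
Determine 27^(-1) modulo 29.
Since 29 is prime, by Fermat 27^(-1) ≡ 27^{27} ≡ 14 mod 29. Verify: 27 × 14 = 378 ≡ 1 mod 29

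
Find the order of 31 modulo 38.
Powers of 31 mod 38: 31^1≡31, 31^2≡11, 31^3≡37, 31^4≡7, 31^5≡27, 31^6≡1. So the order of 31 is 6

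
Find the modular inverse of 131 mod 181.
Since 181 is prime, by Fermat 131^(-1) ≡ 131^{179} ≡ 76 (mod 181). Verify: 131 × 76 = 9956 ≡ 1 (mod 181)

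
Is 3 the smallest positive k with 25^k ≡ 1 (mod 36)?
Powers of 25 mod 36: 25^1≡25, 25^2≡13, 25^3≡1. First k with 25^k≡1 is k=3. Yes, ord_36(25) = 3.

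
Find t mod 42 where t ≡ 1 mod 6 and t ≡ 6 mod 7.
M = 6 × 7 = 42. M₁ = 7, y₁ ≡ 1 mod 6. M₂ = 6, y₂ ≡ 6 mod 7. t = 1×7×1 + 6×6×6 ≡ 13 mod 42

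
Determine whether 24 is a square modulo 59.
By Euler's criterion: 24^{29} ≡ 58 (mod 59). Since this equals -1 (≡ 58), 24 is not a QR.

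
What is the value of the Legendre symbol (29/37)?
(29/37) = 29^{18} mod 37 = -1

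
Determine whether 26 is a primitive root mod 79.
26^{39} ≡ 1 mod 79 and 39 < 78, so ord_79(26) = 39 ≠ 78 and 26 is not a primitive root.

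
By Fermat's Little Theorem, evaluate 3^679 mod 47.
By Fermat: 3^{46} ≡ 1 (mod 47). 679 ≡ 35 (mod 46). So 3^{679} ≡ 3^{35} ≡ 12 (mod 47)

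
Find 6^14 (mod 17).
By repeated squaring (mod 17): 6^{1}≡6, 6^{2}≡2, 6^{4}≡4, 6^{8}≡16. Then 6^{14} = 6^{8+4+2} ≡ 16 × 4 × 2 ≡ 9 (mod 17)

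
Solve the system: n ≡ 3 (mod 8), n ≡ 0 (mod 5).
M = 8 × 5 = 40. M₁ = 5, y₁ ≡ 5 (mod 8). M₂ = 8, y₂ ≡ 2 (mod 5). n = 3×5×5 + 0×8×2 ≡ 35 (mod 40)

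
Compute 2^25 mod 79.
By repeated squaring mod 79: 2^{1}≡2, 2^{2}≡4, 2^{4}≡16, 2^{8}≡19, 2^{16}≡45. Then 2^{25} = 2^{16+8+1} ≡ 45 × 19 × 2 ≡ 51 mod 79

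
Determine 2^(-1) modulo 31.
Since 31 is prime, by Fermat 2^(-1) ≡ 2^{29} ≡ 16 (mod 31). Verify: 2 × 16 = 32 ≡ 1 (mod 31)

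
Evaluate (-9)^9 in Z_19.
By repeated squaring mod 19: (-9)^{1}≡10, (-9)^{2}≡5, (-9)^{4}≡6, (-9)^{8}≡17. Then (-9)^{9} = (-9)^{8+1} ≡ 17 × 10 ≡ 18 mod 19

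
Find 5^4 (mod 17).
5^{4} = 625 ≡ 13 (mod 17)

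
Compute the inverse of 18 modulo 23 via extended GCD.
Extended GCD: 18(9) + 23(-7) = 1. So 18^(-1) ≡ 9 mod 23. Verify: 18 × 9 = 162 ≡ 1 mod 23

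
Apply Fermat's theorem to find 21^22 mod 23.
By Fermat's Little Theorem, 21^{22} ≡ 1 mod 23 since 23 is prime and gcd(21, 23) = 1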